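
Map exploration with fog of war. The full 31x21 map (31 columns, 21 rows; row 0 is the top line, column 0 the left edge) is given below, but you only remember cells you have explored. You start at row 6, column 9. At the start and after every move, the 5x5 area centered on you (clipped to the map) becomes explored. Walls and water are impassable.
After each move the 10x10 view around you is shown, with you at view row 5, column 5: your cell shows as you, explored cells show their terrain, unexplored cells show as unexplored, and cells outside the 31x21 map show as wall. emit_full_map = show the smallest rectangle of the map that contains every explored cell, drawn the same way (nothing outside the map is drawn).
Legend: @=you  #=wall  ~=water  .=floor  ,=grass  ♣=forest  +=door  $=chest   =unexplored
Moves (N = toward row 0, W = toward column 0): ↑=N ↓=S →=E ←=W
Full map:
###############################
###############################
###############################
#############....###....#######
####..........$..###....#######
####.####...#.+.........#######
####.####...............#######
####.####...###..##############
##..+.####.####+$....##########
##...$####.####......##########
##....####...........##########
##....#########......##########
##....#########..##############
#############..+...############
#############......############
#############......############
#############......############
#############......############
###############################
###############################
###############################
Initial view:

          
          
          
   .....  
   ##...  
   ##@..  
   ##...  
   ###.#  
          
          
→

          
          
          
  ......  
  ##...#  
  ##.@..  
  ##...#  
  ###.##  
          
          

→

          
          
          
 .......  
 ##...#.  
 ##..@..  
 ##...##  
 ###.###  
          
          

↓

          
          
 .......  
 ##...#.  
 ##.....  
 ##..@##  
 ###.###  
   #.###  
          
          

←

          
          
  ....... 
  ##...#. 
  ##..... 
  ##.@.## 
  ###.### 
   ##.### 
          
          

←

          
          
   .......
   ##...#.
   ##.....
   ##@..##
   ###.###
   ###.###
          
          

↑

          
          
          
   .......
   ##...#.
   ##@....
   ##...##
   ###.###
   ###.###
          

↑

          
          
          
   #####  
   .......
   ##@..#.
   ##.....
   ##...##
   ###.###
   ###.###

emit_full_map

#####  
.......
##@..#.
##.....
##...##
###.###
###.###

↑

##########
          
          
   #####  
   #####  
   ..@....
   ##...#.
   ##.....
   ##...##
   ###.###

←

##########
          
          
   ###### 
   ###### 
   ..@....
   ###...#
   ###....
    ##...#
    ###.##

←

##########
          
          
   #######
   #######
   ..@....
   ####...
   ####...
     ##...
     ###.#

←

##########
          
          
   #######
   #######
   ..@....
   .####..
   .####..
      ##..
      ###.

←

##########
          
          
   #######
   #######
   #.@....
   #.####.
   #.####.
       ##.
       ###

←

##########
#         
#         
#  #######
#  #######
#  ##@....
#  ##.####
#  ##.####
#       ##
#       ##

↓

#         
#         
#  #######
#  #######
#  ##.....
#  ##@####
#  ##.####
#  ##.####
#       ##
#       ##

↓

#         
#  #######
#  #######
#  ##.....
#  ##.####
#  ##@####
#  ##.####
#  ..+.###
#       ##
#         

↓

#  #######
#  #######
#  ##.....
#  ##.####
#  ##.####
#  ##@####
#  ..+.###
#  ...$###
#         
#         

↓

#  #######
#  ##.....
#  ##.####
#  ##.####
#  ##.####
#  ..@.###
#  ...$###
#  ....#  
#         
#         

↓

#  ##.....
#  ##.####
#  ##.####
#  ##.####
#  ..+.###
#  ..@$###
#  ....#  
#  ....#  
#         
#         

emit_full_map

##########  
##########  
##..........
##.####...#.
##.####.....
##.####...##
..+.####.###
..@$####.###
....#       
....#       

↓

#  ##.####
#  ##.####
#  ##.####
#  ..+.###
#  ...$###
#  ..@.#  
#  ....#  
#  ....#  
#         
#         

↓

#  ##.####
#  ##.####
#  ..+.###
#  ...$###
#  ....#  
#  ..@.#  
#  ....#  
#  #####  
#         
#         

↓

#  ##.####
#  ..+.###
#  ...$###
#  ....#  
#  ....#  
#  ..@.#  
#  #####  
#  #####  
#         
#         

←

##  ##.###
##  ..+.##
##  ...$##
## #....# 
## #....# 
## #.@..# 
## ###### 
## ###### 
##        
##        

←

###  ##.##
###  ..+.#
###  ...$#
#####....#
#####....#
#####@...#
##########
##########
###       
###       

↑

###  ##.##
###  ##.##
###  ..+.#
#####...$#
#####....#
#####@...#
#####....#
##########
##########
###       

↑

###  ##.##
###  ##.##
###  ##.##
#####..+.#
#####...$#
#####@...#
#####....#
#####....#
##########
##########

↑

###  ##...
###  ##.##
###  ##.##
#######.##
#####..+.#
#####@..$#
#####....#
#####....#
#####....#
##########

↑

###  #####
###  ##...
###  ##.##
#######.##
#######.##
#####@.+.#
#####...$#
#####....#
#####....#
#####....#

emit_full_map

  ##########  
  ##########  
  ##..........
  ##.####...#.
####.####.....
####.####...##
##@.+.####.###
##...$####.###
##....#       
##....#       
##....#       
#######       
#######       


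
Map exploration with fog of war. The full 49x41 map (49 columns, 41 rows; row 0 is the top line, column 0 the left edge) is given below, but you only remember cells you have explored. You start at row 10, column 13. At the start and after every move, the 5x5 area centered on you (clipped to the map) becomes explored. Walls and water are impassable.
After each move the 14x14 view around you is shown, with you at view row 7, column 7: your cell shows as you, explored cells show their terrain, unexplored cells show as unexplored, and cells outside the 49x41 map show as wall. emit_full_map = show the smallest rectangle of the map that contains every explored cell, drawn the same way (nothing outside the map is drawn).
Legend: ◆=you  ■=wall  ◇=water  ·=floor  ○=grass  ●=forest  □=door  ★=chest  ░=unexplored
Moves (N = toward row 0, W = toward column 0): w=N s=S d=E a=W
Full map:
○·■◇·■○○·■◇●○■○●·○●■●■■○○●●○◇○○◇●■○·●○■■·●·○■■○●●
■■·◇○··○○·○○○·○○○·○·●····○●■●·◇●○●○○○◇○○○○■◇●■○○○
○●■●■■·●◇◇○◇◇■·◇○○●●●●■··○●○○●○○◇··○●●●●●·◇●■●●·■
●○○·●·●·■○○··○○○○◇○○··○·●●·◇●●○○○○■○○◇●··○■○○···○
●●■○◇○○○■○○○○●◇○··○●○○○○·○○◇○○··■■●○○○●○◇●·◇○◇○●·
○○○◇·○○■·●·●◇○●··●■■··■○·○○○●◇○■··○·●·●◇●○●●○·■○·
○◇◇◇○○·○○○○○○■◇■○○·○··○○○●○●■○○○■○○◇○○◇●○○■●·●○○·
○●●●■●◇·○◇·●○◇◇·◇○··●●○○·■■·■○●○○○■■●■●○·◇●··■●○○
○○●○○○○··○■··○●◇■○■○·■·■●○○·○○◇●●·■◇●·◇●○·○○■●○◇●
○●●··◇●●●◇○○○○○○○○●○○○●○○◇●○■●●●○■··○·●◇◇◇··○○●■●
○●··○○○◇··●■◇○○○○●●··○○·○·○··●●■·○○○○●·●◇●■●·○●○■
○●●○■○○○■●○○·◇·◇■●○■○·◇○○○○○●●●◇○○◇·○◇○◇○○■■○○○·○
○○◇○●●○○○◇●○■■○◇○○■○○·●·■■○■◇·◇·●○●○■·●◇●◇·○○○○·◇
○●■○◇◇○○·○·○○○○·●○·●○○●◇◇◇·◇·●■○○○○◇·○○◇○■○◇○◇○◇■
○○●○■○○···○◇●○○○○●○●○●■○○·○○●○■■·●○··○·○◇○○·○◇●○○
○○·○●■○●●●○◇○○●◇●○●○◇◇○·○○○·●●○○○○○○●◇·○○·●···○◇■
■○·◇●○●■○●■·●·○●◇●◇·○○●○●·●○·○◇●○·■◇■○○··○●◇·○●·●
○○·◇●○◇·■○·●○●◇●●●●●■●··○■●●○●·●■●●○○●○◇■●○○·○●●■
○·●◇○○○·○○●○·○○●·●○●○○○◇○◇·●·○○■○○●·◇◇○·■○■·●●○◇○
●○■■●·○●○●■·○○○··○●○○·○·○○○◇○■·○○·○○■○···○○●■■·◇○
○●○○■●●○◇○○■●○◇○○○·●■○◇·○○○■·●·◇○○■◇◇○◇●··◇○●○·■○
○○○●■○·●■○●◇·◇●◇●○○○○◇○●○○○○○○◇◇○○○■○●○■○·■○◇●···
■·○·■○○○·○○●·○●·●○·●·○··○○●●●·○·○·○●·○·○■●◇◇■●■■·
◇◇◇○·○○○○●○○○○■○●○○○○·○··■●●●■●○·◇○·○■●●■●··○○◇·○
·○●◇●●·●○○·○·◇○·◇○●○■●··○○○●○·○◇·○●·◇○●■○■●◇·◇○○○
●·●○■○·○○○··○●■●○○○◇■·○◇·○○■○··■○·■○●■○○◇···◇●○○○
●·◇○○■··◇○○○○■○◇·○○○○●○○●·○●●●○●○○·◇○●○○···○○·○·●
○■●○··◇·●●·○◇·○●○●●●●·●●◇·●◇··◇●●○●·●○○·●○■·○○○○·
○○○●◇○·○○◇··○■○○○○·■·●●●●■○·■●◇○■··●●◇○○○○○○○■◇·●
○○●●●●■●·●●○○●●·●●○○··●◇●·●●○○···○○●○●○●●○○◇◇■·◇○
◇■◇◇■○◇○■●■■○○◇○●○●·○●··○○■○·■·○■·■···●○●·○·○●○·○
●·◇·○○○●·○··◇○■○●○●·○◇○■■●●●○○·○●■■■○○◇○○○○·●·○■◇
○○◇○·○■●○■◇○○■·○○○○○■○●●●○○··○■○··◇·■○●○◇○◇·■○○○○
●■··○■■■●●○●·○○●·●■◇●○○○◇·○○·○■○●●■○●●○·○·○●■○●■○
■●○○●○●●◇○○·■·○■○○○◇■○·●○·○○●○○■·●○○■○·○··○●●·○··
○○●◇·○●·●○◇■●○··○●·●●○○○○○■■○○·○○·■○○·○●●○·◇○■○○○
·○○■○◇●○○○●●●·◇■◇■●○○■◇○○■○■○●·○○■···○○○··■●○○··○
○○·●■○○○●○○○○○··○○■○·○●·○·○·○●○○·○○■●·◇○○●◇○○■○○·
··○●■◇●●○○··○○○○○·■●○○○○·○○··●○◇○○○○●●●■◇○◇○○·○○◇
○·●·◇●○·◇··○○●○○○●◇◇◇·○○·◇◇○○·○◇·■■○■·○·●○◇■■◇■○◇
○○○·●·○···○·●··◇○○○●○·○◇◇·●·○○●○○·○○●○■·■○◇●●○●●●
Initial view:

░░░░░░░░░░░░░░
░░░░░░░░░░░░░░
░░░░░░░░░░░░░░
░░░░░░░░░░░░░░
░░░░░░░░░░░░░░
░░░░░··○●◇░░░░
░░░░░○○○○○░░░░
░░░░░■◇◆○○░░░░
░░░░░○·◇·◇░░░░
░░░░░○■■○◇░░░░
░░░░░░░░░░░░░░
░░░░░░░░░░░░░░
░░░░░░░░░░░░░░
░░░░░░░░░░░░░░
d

░░░░░░░░░░░░░░
░░░░░░░░░░░░░░
░░░░░░░░░░░░░░
░░░░░░░░░░░░░░
░░░░░░░░░░░░░░
░░░░··○●◇■░░░░
░░░░○○○○○○░░░░
░░░░■◇○◆○○░░░░
░░░░○·◇·◇■░░░░
░░░░○■■○◇○░░░░
░░░░░░░░░░░░░░
░░░░░░░░░░░░░░
░░░░░░░░░░░░░░
░░░░░░░░░░░░░░

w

░░░░░░░░░░░░░░
░░░░░░░░░░░░░░
░░░░░░░░░░░░░░
░░░░░░░░░░░░░░
░░░░░░░░░░░░░░
░░░░░○◇◇·◇░░░░
░░░░··○●◇■░░░░
░░░░○○○◆○○░░░░
░░░░■◇○○○○░░░░
░░░░○·◇·◇■░░░░
░░░░○■■○◇○░░░░
░░░░░░░░░░░░░░
░░░░░░░░░░░░░░
░░░░░░░░░░░░░░

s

░░░░░░░░░░░░░░
░░░░░░░░░░░░░░
░░░░░░░░░░░░░░
░░░░░░░░░░░░░░
░░░░░○◇◇·◇░░░░
░░░░··○●◇■░░░░
░░░░○○○○○○░░░░
░░░░■◇○◆○○░░░░
░░░░○·◇·◇■░░░░
░░░░○■■○◇○░░░░
░░░░░░░░░░░░░░
░░░░░░░░░░░░░░
░░░░░░░░░░░░░░
░░░░░░░░░░░░░░

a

░░░░░░░░░░░░░░
░░░░░░░░░░░░░░
░░░░░░░░░░░░░░
░░░░░░░░░░░░░░
░░░░░░○◇◇·◇░░░
░░░░░··○●◇■░░░
░░░░░○○○○○○░░░
░░░░░■◇◆○○○░░░
░░░░░○·◇·◇■░░░
░░░░░○■■○◇○░░░
░░░░░░░░░░░░░░
░░░░░░░░░░░░░░
░░░░░░░░░░░░░░
░░░░░░░░░░░░░░

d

░░░░░░░░░░░░░░
░░░░░░░░░░░░░░
░░░░░░░░░░░░░░
░░░░░░░░░░░░░░
░░░░░○◇◇·◇░░░░
░░░░··○●◇■░░░░
░░░░○○○○○○░░░░
░░░░■◇○◆○○░░░░
░░░░○·◇·◇■░░░░
░░░░○■■○◇○░░░░
░░░░░░░░░░░░░░
░░░░░░░░░░░░░░
░░░░░░░░░░░░░░
░░░░░░░░░░░░░░

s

░░░░░░░░░░░░░░
░░░░░░░░░░░░░░
░░░░░░░░░░░░░░
░░░░░○◇◇·◇░░░░
░░░░··○●◇■░░░░
░░░░○○○○○○░░░░
░░░░■◇○○○○░░░░
░░░░○·◇◆◇■░░░░
░░░░○■■○◇○░░░░
░░░░░○○○·●░░░░
░░░░░░░░░░░░░░
░░░░░░░░░░░░░░
░░░░░░░░░░░░░░
░░░░░░░░░░░░░░

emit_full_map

░○◇◇·◇
··○●◇■
○○○○○○
■◇○○○○
○·◇◆◇■
○■■○◇○
░○○○·●

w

░░░░░░░░░░░░░░
░░░░░░░░░░░░░░
░░░░░░░░░░░░░░
░░░░░░░░░░░░░░
░░░░░○◇◇·◇░░░░
░░░░··○●◇■░░░░
░░░░○○○○○○░░░░
░░░░■◇○◆○○░░░░
░░░░○·◇·◇■░░░░
░░░░○■■○◇○░░░░
░░░░░○○○·●░░░░
░░░░░░░░░░░░░░
░░░░░░░░░░░░░░
░░░░░░░░░░░░░░

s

░░░░░░░░░░░░░░
░░░░░░░░░░░░░░
░░░░░░░░░░░░░░
░░░░░○◇◇·◇░░░░
░░░░··○●◇■░░░░
░░░░○○○○○○░░░░
░░░░■◇○○○○░░░░
░░░░○·◇◆◇■░░░░
░░░░○■■○◇○░░░░
░░░░░○○○·●░░░░
░░░░░░░░░░░░░░
░░░░░░░░░░░░░░
░░░░░░░░░░░░░░
░░░░░░░░░░░░░░

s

░░░░░░░░░░░░░░
░░░░░░░░░░░░░░
░░░░░○◇◇·◇░░░░
░░░░··○●◇■░░░░
░░░░○○○○○○░░░░
░░░░■◇○○○○░░░░
░░░░○·◇·◇■░░░░
░░░░○■■◆◇○░░░░
░░░░░○○○·●░░░░
░░░░░●○○○○░░░░
░░░░░░░░░░░░░░
░░░░░░░░░░░░░░
░░░░░░░░░░░░░░
░░░░░░░░░░░░░░

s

░░░░░░░░░░░░░░
░░░░░○◇◇·◇░░░░
░░░░··○●◇■░░░░
░░░░○○○○○○░░░░
░░░░■◇○○○○░░░░
░░░░○·◇·◇■░░░░
░░░░○■■○◇○░░░░
░░░░░○○◆·●░░░░
░░░░░●○○○○░░░░
░░░░░○○●◇●░░░░
░░░░░░░░░░░░░░
░░░░░░░░░░░░░░
░░░░░░░░░░░░░░
░░░░░░░░░░░░░░

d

░░░░░░░░░░░░░░
░░░░○◇◇·◇░░░░░
░░░··○●◇■░░░░░
░░░○○○○○○░░░░░
░░░■◇○○○○░░░░░
░░░○·◇·◇■●░░░░
░░░○■■○◇○○░░░░
░░░░○○○◆●○░░░░
░░░░●○○○○●░░░░
░░░░○○●◇●○░░░░
░░░░░░░░░░░░░░
░░░░░░░░░░░░░░
░░░░░░░░░░░░░░
░░░░░░░░░░░░░░

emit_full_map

░○◇◇·◇░
··○●◇■░
○○○○○○░
■◇○○○○░
○·◇·◇■●
○■■○◇○○
░○○○◆●○
░●○○○○●
░○○●◇●○

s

░░░░○◇◇·◇░░░░░
░░░··○●◇■░░░░░
░░░○○○○○○░░░░░
░░░■◇○○○○░░░░░
░░░○·◇·◇■●░░░░
░░░○■■○◇○○░░░░
░░░░○○○·●○░░░░
░░░░●○○◆○●░░░░
░░░░○○●◇●○░░░░
░░░░░·○●◇●░░░░
░░░░░░░░░░░░░░
░░░░░░░░░░░░░░
░░░░░░░░░░░░░░
░░░░░░░░░░░░░░

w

░░░░░░░░░░░░░░
░░░░○◇◇·◇░░░░░
░░░··○●◇■░░░░░
░░░○○○○○○░░░░░
░░░■◇○○○○░░░░░
░░░○·◇·◇■●░░░░
░░░○■■○◇○○░░░░
░░░░○○○◆●○░░░░
░░░░●○○○○●░░░░
░░░░○○●◇●○░░░░
░░░░░·○●◇●░░░░
░░░░░░░░░░░░░░
░░░░░░░░░░░░░░
░░░░░░░░░░░░░░

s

░░░░○◇◇·◇░░░░░
░░░··○●◇■░░░░░
░░░○○○○○○░░░░░
░░░■◇○○○○░░░░░
░░░○·◇·◇■●░░░░
░░░○■■○◇○○░░░░
░░░░○○○·●○░░░░
░░░░●○○◆○●░░░░
░░░░○○●◇●○░░░░
░░░░░·○●◇●░░░░
░░░░░░░░░░░░░░
░░░░░░░░░░░░░░
░░░░░░░░░░░░░░
░░░░░░░░░░░░░░

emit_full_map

░○◇◇·◇░
··○●◇■░
○○○○○○░
■◇○○○○░
○·◇·◇■●
○■■○◇○○
░○○○·●○
░●○○◆○●
░○○●◇●○
░░·○●◇●


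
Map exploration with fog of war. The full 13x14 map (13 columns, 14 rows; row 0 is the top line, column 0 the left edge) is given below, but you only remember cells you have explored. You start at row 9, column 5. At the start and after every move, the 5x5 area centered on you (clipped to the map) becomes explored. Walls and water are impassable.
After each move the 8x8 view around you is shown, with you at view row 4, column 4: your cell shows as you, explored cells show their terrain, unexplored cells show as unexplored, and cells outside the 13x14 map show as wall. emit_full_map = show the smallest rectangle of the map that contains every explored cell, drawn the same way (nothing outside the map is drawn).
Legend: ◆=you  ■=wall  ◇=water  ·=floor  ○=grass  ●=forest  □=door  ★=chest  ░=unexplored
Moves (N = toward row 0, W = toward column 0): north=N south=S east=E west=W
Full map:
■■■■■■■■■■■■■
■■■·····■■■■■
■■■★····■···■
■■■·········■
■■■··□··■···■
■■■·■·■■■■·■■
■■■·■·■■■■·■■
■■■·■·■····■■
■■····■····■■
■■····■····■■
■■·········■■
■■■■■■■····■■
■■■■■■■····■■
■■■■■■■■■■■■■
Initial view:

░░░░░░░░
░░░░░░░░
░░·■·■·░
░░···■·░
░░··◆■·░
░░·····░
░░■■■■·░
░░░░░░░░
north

░░░░░░░░
░░░░░░░░
░░·■·■■░
░░·■·■·░
░░··◆■·░
░░···■·░
░░·····░
░░■■■■·░

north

░░░░░░░░
░░░░░░░░
░░·■·■■░
░░·■·■■░
░░·■◆■·░
░░···■·░
░░···■·░
░░·····░

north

░░░░░░░░
░░░░░░░░
░░··□··░
░░·■·■■░
░░·■◆■■░
░░·■·■·░
░░···■·░
░░···■·░

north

░░░░░░░░
░░░░░░░░
░░·····░
░░··□··░
░░·■◆■■░
░░·■·■■░
░░·■·■·░
░░···■·░

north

░░░░░░░░
░░░░░░░░
░░★····░
░░·····░
░░··◆··░
░░·■·■■░
░░·■·■■░
░░·■·■·░

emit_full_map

★····
·····
··◆··
·■·■■
·■·■■
·■·■·
···■·
···■·
·····
■■■■·

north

■■■■■■■■
░░░░░░░░
░░·····░
░░★····░
░░··◆··░
░░··□··░
░░·■·■■░
░░·■·■■░

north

■■■■■■■■
■■■■■■■■
░░■■■■■░
░░·····░
░░★·◆··░
░░·····░
░░··□··░
░░·■·■■░

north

■■■■■■■■
■■■■■■■■
■■■■■■■■
░░■■■■■░
░░··◆··░
░░★····░
░░·····░
░░··□··░

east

■■■■■■■■
■■■■■■■■
■■■■■■■■
░■■■■■■░
░···◆·■░
░★····■░
░······░
░··□··░░

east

■■■■■■■■
■■■■■■■■
■■■■■■■■
■■■■■■■░
····◆■■░
★····■·░
·······░
··□··░░░

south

■■■■■■■■
■■■■■■■■
■■■■■■■░
·····■■░
★···◆■·░
·······░
··□··■·░
·■·■■░░░

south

■■■■■■■■
■■■■■■■░
·····■■░
★····■·░
····◆··░
··□··■·░
·■·■■■■░
·■·■■░░░

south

■■■■■■■░
·····■■░
★····■·░
·······░
··□·◆■·░
·■·■■■■░
·■·■■■■░
·■·■·░░░

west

░■■■■■■■
░·····■■
░★····■·
░·······
░··□◆·■·
░·■·■■■■
░·■·■■■■
░·■·■·░░

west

░░■■■■■■
░░·····■
░░★····■
░░······
░░··◆··■
░░·■·■■■
░░·■·■■■
░░·■·■·░

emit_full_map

■■■■■■■
·····■■
★····■·
·······
··◆··■·
·■·■■■■
·■·■■■■
·■·■·░░
···■·░░
···■·░░
·····░░
■■■■·░░

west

░░░■■■■■
░░░·····
░░■★····
░░■·····
░░■·◆□··
░░■·■·■■
░░■·■·■■
░░░·■·■·

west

■░░░■■■■
■░░░····
■░■■★···
■░■■····
■░■■◆·□·
■░■■·■·■
■░■■·■·■
■░░░·■·■

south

■░░░····
■░■■★···
■░■■····
■░■■··□·
■░■■◆■·■
■░■■·■·■
■░■■·■·■
■░░░···■

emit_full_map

░░■■■■■■■
░░·····■■
■■★····■·
■■·······
■■··□··■·
■■◆■·■■■■
■■·■·■■■■
■■·■·■·░░
░░···■·░░
░░···■·░░
░░·····░░
░░■■■■·░░


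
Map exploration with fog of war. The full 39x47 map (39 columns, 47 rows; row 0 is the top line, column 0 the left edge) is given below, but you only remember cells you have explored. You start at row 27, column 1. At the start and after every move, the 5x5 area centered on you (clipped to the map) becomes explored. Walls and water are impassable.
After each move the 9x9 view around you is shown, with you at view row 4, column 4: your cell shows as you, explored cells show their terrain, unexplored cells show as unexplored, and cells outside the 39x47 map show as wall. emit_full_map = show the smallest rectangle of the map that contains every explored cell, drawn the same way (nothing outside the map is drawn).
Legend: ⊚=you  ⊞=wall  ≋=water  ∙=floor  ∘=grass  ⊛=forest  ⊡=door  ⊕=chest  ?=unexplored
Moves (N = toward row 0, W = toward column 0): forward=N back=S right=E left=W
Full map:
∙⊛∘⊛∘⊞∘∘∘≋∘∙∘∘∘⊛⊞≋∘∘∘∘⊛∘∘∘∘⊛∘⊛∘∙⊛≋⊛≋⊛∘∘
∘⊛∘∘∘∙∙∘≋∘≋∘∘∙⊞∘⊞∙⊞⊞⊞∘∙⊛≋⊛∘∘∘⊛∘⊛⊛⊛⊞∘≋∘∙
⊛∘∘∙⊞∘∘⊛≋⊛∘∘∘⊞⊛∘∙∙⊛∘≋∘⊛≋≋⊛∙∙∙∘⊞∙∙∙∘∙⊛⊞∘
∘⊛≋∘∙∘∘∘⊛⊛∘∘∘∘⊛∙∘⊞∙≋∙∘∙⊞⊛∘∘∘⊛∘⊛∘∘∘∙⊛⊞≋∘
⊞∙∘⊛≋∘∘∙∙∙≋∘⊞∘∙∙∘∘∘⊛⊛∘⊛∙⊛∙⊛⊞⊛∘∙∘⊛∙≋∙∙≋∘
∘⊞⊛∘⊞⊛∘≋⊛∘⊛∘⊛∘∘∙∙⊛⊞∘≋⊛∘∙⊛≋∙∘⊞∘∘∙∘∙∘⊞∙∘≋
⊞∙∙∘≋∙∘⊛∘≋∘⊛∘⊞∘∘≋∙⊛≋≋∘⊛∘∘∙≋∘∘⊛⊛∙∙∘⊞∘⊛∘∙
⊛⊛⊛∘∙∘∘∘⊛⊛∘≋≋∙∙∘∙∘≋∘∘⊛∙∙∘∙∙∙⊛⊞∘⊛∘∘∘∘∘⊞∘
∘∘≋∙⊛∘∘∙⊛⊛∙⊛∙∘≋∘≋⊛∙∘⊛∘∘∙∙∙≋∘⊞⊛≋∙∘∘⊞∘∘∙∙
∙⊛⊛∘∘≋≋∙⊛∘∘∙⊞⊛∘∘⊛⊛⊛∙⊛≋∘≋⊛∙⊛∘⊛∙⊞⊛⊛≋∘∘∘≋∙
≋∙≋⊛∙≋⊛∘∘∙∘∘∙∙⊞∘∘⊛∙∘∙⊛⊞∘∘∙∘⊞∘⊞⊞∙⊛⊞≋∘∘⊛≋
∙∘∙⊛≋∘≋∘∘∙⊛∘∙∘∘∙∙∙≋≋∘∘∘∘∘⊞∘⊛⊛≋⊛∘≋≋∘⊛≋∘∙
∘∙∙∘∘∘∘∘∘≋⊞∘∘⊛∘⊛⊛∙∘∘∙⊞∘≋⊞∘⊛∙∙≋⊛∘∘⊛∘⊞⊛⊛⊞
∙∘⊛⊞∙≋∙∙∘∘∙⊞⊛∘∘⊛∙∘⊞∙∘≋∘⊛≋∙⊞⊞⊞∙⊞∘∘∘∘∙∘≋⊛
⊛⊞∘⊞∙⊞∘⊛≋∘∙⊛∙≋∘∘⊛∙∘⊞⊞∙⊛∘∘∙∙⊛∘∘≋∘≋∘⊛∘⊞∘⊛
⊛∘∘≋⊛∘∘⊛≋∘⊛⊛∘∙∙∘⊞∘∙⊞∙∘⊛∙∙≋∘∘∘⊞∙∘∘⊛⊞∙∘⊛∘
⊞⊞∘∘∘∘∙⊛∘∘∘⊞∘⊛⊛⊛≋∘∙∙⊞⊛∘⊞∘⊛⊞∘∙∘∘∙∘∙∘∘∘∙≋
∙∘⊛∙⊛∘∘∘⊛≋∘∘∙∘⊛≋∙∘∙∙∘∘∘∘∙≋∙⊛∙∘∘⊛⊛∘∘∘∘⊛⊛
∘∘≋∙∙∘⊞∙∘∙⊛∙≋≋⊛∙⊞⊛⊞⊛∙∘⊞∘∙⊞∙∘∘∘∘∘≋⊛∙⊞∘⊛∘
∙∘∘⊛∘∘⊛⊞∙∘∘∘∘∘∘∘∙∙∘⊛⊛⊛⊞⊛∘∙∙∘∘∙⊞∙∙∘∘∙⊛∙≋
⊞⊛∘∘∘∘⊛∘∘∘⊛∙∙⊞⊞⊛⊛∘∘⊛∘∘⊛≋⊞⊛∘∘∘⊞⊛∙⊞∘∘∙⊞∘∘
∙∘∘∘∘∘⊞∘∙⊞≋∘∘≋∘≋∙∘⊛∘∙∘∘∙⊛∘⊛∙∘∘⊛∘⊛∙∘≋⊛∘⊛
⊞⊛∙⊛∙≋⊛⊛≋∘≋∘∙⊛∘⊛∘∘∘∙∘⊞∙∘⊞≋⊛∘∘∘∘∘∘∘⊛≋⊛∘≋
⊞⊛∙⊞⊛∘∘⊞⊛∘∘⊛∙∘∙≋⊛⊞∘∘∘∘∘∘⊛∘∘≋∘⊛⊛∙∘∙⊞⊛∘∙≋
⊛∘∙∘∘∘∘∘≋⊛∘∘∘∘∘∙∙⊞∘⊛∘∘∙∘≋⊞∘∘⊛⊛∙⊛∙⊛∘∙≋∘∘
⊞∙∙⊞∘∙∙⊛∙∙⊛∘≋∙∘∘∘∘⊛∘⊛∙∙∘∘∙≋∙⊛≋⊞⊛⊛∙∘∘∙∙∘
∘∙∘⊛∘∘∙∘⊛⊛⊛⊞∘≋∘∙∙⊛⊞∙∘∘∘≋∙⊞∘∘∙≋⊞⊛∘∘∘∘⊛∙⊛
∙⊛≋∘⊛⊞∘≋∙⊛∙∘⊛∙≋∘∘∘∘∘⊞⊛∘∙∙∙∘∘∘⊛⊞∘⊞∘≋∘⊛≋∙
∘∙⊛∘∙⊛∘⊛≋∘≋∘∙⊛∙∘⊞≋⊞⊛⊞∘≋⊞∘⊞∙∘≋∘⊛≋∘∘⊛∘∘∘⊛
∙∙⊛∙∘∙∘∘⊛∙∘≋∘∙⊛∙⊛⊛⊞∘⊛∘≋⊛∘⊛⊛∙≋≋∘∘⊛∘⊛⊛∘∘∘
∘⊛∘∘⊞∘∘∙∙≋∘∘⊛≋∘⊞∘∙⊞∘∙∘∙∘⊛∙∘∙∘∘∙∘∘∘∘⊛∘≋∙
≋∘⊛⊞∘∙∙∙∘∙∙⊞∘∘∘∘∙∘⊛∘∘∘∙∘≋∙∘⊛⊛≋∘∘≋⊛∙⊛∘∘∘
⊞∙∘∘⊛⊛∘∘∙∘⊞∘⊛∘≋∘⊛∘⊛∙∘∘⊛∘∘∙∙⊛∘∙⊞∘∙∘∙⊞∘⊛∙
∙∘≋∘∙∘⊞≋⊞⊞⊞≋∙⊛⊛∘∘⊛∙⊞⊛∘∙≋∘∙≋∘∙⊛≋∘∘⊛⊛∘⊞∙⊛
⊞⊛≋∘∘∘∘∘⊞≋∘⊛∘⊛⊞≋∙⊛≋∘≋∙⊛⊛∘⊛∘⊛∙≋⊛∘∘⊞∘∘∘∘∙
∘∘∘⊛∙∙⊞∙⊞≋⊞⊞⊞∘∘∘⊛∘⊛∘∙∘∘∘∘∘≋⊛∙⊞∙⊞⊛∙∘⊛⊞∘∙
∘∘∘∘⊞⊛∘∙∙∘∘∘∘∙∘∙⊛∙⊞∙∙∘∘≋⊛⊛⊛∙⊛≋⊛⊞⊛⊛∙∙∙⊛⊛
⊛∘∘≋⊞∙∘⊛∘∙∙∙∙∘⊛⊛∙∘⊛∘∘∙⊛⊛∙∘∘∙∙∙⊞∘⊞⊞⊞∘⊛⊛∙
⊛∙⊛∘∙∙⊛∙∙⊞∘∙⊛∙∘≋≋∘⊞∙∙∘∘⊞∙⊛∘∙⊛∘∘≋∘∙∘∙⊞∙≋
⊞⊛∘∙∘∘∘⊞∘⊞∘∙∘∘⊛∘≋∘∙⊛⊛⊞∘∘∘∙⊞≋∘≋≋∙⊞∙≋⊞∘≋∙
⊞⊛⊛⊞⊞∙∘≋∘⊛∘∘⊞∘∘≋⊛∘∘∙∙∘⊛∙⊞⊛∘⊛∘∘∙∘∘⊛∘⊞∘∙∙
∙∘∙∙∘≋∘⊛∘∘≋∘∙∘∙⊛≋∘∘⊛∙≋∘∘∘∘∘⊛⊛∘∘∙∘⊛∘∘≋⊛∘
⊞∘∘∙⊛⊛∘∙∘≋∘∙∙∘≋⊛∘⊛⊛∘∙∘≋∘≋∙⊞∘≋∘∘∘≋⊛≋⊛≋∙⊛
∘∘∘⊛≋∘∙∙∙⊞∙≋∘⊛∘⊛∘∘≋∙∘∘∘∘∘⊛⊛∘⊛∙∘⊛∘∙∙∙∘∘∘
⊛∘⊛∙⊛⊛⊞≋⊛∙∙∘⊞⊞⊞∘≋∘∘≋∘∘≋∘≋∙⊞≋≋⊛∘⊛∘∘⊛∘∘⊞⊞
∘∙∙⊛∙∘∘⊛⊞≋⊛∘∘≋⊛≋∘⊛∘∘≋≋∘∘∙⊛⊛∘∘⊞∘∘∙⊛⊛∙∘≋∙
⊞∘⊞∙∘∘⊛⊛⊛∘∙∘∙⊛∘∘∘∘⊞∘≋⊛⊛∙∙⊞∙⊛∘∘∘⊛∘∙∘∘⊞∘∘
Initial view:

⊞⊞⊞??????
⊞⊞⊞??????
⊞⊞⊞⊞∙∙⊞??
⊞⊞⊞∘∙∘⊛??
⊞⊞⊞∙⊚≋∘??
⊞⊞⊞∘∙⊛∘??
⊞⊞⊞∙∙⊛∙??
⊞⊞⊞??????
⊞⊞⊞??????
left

⊞⊞⊞⊞?????
⊞⊞⊞⊞?????
⊞⊞⊞⊞⊞∙∙⊞?
⊞⊞⊞⊞∘∙∘⊛?
⊞⊞⊞⊞⊚⊛≋∘?
⊞⊞⊞⊞∘∙⊛∘?
⊞⊞⊞⊞∙∙⊛∙?
⊞⊞⊞⊞?????
⊞⊞⊞⊞?????

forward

⊞⊞⊞⊞?????
⊞⊞⊞⊞?????
⊞⊞⊞⊞⊛∘∙??
⊞⊞⊞⊞⊞∙∙⊞?
⊞⊞⊞⊞⊚∙∘⊛?
⊞⊞⊞⊞∙⊛≋∘?
⊞⊞⊞⊞∘∙⊛∘?
⊞⊞⊞⊞∙∙⊛∙?
⊞⊞⊞⊞?????

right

⊞⊞⊞??????
⊞⊞⊞??????
⊞⊞⊞⊛∘∙∘??
⊞⊞⊞⊞∙∙⊞??
⊞⊞⊞∘⊚∘⊛??
⊞⊞⊞∙⊛≋∘??
⊞⊞⊞∘∙⊛∘??
⊞⊞⊞∙∙⊛∙??
⊞⊞⊞??????

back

⊞⊞⊞??????
⊞⊞⊞⊛∘∙∘??
⊞⊞⊞⊞∙∙⊞??
⊞⊞⊞∘∙∘⊛??
⊞⊞⊞∙⊚≋∘??
⊞⊞⊞∘∙⊛∘??
⊞⊞⊞∙∙⊛∙??
⊞⊞⊞??????
⊞⊞⊞??????

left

⊞⊞⊞⊞?????
⊞⊞⊞⊞⊛∘∙∘?
⊞⊞⊞⊞⊞∙∙⊞?
⊞⊞⊞⊞∘∙∘⊛?
⊞⊞⊞⊞⊚⊛≋∘?
⊞⊞⊞⊞∘∙⊛∘?
⊞⊞⊞⊞∙∙⊛∙?
⊞⊞⊞⊞?????
⊞⊞⊞⊞?????

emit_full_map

⊛∘∙∘
⊞∙∙⊞
∘∙∘⊛
⊚⊛≋∘
∘∙⊛∘
∙∙⊛∙

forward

⊞⊞⊞⊞?????
⊞⊞⊞⊞?????
⊞⊞⊞⊞⊛∘∙∘?
⊞⊞⊞⊞⊞∙∙⊞?
⊞⊞⊞⊞⊚∙∘⊛?
⊞⊞⊞⊞∙⊛≋∘?
⊞⊞⊞⊞∘∙⊛∘?
⊞⊞⊞⊞∙∙⊛∙?
⊞⊞⊞⊞?????

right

⊞⊞⊞??????
⊞⊞⊞??????
⊞⊞⊞⊛∘∙∘??
⊞⊞⊞⊞∙∙⊞??
⊞⊞⊞∘⊚∘⊛??
⊞⊞⊞∙⊛≋∘??
⊞⊞⊞∘∙⊛∘??
⊞⊞⊞∙∙⊛∙??
⊞⊞⊞??????

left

⊞⊞⊞⊞?????
⊞⊞⊞⊞?????
⊞⊞⊞⊞⊛∘∙∘?
⊞⊞⊞⊞⊞∙∙⊞?
⊞⊞⊞⊞⊚∙∘⊛?
⊞⊞⊞⊞∙⊛≋∘?
⊞⊞⊞⊞∘∙⊛∘?
⊞⊞⊞⊞∙∙⊛∙?
⊞⊞⊞⊞?????

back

⊞⊞⊞⊞?????
⊞⊞⊞⊞⊛∘∙∘?
⊞⊞⊞⊞⊞∙∙⊞?
⊞⊞⊞⊞∘∙∘⊛?
⊞⊞⊞⊞⊚⊛≋∘?
⊞⊞⊞⊞∘∙⊛∘?
⊞⊞⊞⊞∙∙⊛∙?
⊞⊞⊞⊞?????
⊞⊞⊞⊞?????

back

⊞⊞⊞⊞⊛∘∙∘?
⊞⊞⊞⊞⊞∙∙⊞?
⊞⊞⊞⊞∘∙∘⊛?
⊞⊞⊞⊞∙⊛≋∘?
⊞⊞⊞⊞⊚∙⊛∘?
⊞⊞⊞⊞∙∙⊛∙?
⊞⊞⊞⊞∘⊛∘??
⊞⊞⊞⊞?????
⊞⊞⊞⊞?????

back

⊞⊞⊞⊞⊞∙∙⊞?
⊞⊞⊞⊞∘∙∘⊛?
⊞⊞⊞⊞∙⊛≋∘?
⊞⊞⊞⊞∘∙⊛∘?
⊞⊞⊞⊞⊚∙⊛∙?
⊞⊞⊞⊞∘⊛∘??
⊞⊞⊞⊞≋∘⊛??
⊞⊞⊞⊞?????
⊞⊞⊞⊞?????

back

⊞⊞⊞⊞∘∙∘⊛?
⊞⊞⊞⊞∙⊛≋∘?
⊞⊞⊞⊞∘∙⊛∘?
⊞⊞⊞⊞∙∙⊛∙?
⊞⊞⊞⊞⊚⊛∘??
⊞⊞⊞⊞≋∘⊛??
⊞⊞⊞⊞⊞∙∘??
⊞⊞⊞⊞?????
⊞⊞⊞⊞?????

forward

⊞⊞⊞⊞⊞∙∙⊞?
⊞⊞⊞⊞∘∙∘⊛?
⊞⊞⊞⊞∙⊛≋∘?
⊞⊞⊞⊞∘∙⊛∘?
⊞⊞⊞⊞⊚∙⊛∙?
⊞⊞⊞⊞∘⊛∘??
⊞⊞⊞⊞≋∘⊛??
⊞⊞⊞⊞⊞∙∘??
⊞⊞⊞⊞?????

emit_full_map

⊛∘∙∘
⊞∙∙⊞
∘∙∘⊛
∙⊛≋∘
∘∙⊛∘
⊚∙⊛∙
∘⊛∘?
≋∘⊛?
⊞∙∘?

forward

⊞⊞⊞⊞⊛∘∙∘?
⊞⊞⊞⊞⊞∙∙⊞?
⊞⊞⊞⊞∘∙∘⊛?
⊞⊞⊞⊞∙⊛≋∘?
⊞⊞⊞⊞⊚∙⊛∘?
⊞⊞⊞⊞∙∙⊛∙?
⊞⊞⊞⊞∘⊛∘??
⊞⊞⊞⊞≋∘⊛??
⊞⊞⊞⊞⊞∙∘??

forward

⊞⊞⊞⊞?????
⊞⊞⊞⊞⊛∘∙∘?
⊞⊞⊞⊞⊞∙∙⊞?
⊞⊞⊞⊞∘∙∘⊛?
⊞⊞⊞⊞⊚⊛≋∘?
⊞⊞⊞⊞∘∙⊛∘?
⊞⊞⊞⊞∙∙⊛∙?
⊞⊞⊞⊞∘⊛∘??
⊞⊞⊞⊞≋∘⊛??

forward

⊞⊞⊞⊞?????
⊞⊞⊞⊞?????
⊞⊞⊞⊞⊛∘∙∘?
⊞⊞⊞⊞⊞∙∙⊞?
⊞⊞⊞⊞⊚∙∘⊛?
⊞⊞⊞⊞∙⊛≋∘?
⊞⊞⊞⊞∘∙⊛∘?
⊞⊞⊞⊞∙∙⊛∙?
⊞⊞⊞⊞∘⊛∘??

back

⊞⊞⊞⊞?????
⊞⊞⊞⊞⊛∘∙∘?
⊞⊞⊞⊞⊞∙∙⊞?
⊞⊞⊞⊞∘∙∘⊛?
⊞⊞⊞⊞⊚⊛≋∘?
⊞⊞⊞⊞∘∙⊛∘?
⊞⊞⊞⊞∙∙⊛∙?
⊞⊞⊞⊞∘⊛∘??
⊞⊞⊞⊞≋∘⊛??

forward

⊞⊞⊞⊞?????
⊞⊞⊞⊞?????
⊞⊞⊞⊞⊛∘∙∘?
⊞⊞⊞⊞⊞∙∙⊞?
⊞⊞⊞⊞⊚∙∘⊛?
⊞⊞⊞⊞∙⊛≋∘?
⊞⊞⊞⊞∘∙⊛∘?
⊞⊞⊞⊞∙∙⊛∙?
⊞⊞⊞⊞∘⊛∘??


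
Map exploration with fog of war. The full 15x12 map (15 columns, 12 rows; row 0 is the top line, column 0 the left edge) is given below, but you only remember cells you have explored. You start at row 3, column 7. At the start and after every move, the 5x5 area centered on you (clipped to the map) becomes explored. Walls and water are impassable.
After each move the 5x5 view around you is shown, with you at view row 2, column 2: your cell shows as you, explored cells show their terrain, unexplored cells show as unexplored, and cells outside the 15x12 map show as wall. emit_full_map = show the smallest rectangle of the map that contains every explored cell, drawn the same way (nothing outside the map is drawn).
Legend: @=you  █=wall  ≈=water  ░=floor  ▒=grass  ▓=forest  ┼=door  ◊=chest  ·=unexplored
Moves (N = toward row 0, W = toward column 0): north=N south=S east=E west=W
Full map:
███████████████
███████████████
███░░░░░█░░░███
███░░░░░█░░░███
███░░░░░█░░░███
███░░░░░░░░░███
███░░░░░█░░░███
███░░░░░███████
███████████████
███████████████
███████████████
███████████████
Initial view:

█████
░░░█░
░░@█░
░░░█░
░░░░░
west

█████
░░░░█
░░@░█
░░░░█
░░░░░

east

█████
░░░█░
░░@█░
░░░█░
░░░░░

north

█████
█████
░░@█░
░░░█░
░░░█░

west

█████
█████
░░@░█
░░░░█
░░░░█

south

█████
░░░░█
░░@░█
░░░░█
░░░░░

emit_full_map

██████
██████
░░░░█░
░░@░█░
░░░░█░
░░░░░░

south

░░░░█
░░░░█
░░@░█
░░░░░
░░░░█

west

░░░░░
░░░░░
░░@░░
░░░░░
░░░░░

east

░░░░█
░░░░█
░░@░█
░░░░░
░░░░█

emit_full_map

·██████
·██████
░░░░░█░
░░░░░█░
░░░@░█░
░░░░░░░
░░░░░█·


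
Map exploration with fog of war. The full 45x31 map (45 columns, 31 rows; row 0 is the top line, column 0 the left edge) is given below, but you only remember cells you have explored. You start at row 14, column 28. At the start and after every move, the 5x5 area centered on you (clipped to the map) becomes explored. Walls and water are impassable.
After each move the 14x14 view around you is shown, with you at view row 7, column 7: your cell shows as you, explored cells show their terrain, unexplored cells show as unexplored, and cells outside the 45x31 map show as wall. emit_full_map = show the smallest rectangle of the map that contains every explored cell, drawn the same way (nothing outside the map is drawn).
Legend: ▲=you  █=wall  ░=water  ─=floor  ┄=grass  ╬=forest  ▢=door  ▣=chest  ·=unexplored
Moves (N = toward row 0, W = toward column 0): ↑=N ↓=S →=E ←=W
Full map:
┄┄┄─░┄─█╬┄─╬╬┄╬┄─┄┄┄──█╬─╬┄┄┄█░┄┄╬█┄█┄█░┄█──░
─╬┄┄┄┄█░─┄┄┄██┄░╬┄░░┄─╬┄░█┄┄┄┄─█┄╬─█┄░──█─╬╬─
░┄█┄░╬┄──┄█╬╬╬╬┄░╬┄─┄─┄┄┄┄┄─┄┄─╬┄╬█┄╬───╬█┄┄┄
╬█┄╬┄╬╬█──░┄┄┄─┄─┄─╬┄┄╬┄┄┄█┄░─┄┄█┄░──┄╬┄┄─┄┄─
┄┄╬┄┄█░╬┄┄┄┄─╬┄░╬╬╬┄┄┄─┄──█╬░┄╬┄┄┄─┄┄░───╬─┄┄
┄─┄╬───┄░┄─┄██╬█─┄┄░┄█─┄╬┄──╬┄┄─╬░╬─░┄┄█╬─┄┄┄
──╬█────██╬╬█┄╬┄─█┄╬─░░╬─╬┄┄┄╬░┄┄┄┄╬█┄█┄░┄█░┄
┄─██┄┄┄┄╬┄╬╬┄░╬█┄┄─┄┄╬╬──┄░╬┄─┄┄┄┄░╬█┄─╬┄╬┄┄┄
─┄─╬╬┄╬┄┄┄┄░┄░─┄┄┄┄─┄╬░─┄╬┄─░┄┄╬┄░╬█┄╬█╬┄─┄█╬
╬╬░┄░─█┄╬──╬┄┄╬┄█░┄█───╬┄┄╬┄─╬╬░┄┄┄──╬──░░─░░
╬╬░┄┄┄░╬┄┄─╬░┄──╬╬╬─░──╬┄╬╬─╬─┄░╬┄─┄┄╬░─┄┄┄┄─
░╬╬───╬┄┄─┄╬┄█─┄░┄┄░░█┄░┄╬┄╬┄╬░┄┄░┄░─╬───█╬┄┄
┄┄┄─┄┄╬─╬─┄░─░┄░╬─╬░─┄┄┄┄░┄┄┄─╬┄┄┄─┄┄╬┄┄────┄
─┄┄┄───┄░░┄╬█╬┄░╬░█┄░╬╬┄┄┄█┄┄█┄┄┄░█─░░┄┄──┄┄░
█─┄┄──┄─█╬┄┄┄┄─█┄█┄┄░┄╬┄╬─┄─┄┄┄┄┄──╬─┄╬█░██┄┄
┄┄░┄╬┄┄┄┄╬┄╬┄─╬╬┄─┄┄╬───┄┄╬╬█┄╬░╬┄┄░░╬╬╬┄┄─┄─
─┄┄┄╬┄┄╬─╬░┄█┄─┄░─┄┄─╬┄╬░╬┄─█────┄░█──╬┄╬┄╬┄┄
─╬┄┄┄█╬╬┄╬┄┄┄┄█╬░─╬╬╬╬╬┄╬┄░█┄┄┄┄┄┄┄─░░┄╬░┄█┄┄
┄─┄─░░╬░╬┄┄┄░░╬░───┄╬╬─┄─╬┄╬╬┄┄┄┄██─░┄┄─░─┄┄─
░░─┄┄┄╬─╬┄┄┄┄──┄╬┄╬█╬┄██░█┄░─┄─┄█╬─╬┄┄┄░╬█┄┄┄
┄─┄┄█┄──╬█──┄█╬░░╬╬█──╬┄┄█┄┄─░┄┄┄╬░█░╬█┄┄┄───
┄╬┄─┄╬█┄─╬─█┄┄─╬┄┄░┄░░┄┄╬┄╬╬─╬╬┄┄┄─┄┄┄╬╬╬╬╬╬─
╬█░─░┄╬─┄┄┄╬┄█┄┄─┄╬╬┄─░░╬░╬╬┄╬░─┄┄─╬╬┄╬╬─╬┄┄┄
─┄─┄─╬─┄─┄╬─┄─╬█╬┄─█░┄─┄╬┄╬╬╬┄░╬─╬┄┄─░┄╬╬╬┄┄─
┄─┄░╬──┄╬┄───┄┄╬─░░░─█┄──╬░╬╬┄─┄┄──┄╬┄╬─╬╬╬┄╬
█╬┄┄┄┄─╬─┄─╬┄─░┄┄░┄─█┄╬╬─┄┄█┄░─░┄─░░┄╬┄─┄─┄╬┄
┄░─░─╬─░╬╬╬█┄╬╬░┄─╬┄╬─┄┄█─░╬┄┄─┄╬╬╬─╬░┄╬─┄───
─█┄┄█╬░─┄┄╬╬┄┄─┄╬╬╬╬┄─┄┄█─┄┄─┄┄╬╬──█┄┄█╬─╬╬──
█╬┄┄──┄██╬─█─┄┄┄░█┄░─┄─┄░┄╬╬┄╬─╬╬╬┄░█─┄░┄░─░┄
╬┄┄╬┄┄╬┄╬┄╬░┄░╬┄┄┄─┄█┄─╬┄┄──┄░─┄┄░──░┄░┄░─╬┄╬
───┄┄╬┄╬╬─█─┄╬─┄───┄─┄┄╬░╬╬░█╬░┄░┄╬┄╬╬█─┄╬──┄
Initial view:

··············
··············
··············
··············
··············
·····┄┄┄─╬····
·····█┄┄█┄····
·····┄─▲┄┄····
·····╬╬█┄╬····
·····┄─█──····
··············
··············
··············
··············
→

··············
··············
··············
··············
··············
····┄┄┄─╬┄····
····█┄┄█┄┄····
····┄─┄▲┄┄····
····╬╬█┄╬░····
····┄─█───····
··············
··············
··············
··············

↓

··············
··············
··············
··············
····┄┄┄─╬┄····
····█┄┄█┄┄····
····┄─┄┄┄┄····
····╬╬█▲╬░····
····┄─█───····
·····█┄┄┄┄····
··············
··············
··············
··············

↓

··············
··············
··············
····┄┄┄─╬┄····
····█┄┄█┄┄····
····┄─┄┄┄┄····
····╬╬█┄╬░····
····┄─█▲──····
·····█┄┄┄┄····
·····╬╬┄┄┄····
··············
··············
··············
··············

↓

··············
··············
····┄┄┄─╬┄····
····█┄┄█┄┄····
····┄─┄┄┄┄····
····╬╬█┄╬░····
····┄─█───····
·····█┄▲┄┄····
·····╬╬┄┄┄····
·····░─┄─┄····
··············
··············
··············
··············

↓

··············
····┄┄┄─╬┄····
····█┄┄█┄┄····
····┄─┄┄┄┄····
····╬╬█┄╬░····
····┄─█───····
·····█┄┄┄┄····
·····╬╬▲┄┄····
·····░─┄─┄····
·····┄─░┄┄····
··············
··············
··············
··············

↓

····┄┄┄─╬┄····
····█┄┄█┄┄····
····┄─┄┄┄┄····
····╬╬█┄╬░····
····┄─█───····
·····█┄┄┄┄····
·····╬╬┄┄┄····
·····░─▲─┄····
·····┄─░┄┄····
·····╬─╬╬┄····
··············
··············
··············
··············

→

···┄┄┄─╬┄·····
···█┄┄█┄┄·····
···┄─┄┄┄┄·····
···╬╬█┄╬░·····
···┄─█───·····
····█┄┄┄┄┄····
····╬╬┄┄┄┄····
····░─┄▲┄█····
····┄─░┄┄┄····
····╬─╬╬┄┄····
··············
··············
··············
··············

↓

···█┄┄█┄┄·····
···┄─┄┄┄┄·····
···╬╬█┄╬░·····
···┄─█───·····
····█┄┄┄┄┄····
····╬╬┄┄┄┄····
····░─┄─┄█····
····┄─░▲┄┄····
····╬─╬╬┄┄····
·····┄╬░─┄····
··············
··············
··············
··············

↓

···┄─┄┄┄┄·····
···╬╬█┄╬░·····
···┄─█───·····
····█┄┄┄┄┄····
····╬╬┄┄┄┄····
····░─┄─┄█····
····┄─░┄┄┄····
····╬─╬▲┄┄····
·····┄╬░─┄····
·····╬┄░╬─····
··············
··············
··············
··············

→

··┄─┄┄┄┄······
··╬╬█┄╬░······
··┄─█───······
···█┄┄┄┄┄·····
···╬╬┄┄┄┄·····
···░─┄─┄█╬····
···┄─░┄┄┄╬····
···╬─╬╬▲┄┄····
····┄╬░─┄┄····
····╬┄░╬─╬····
··············
··············
··············
··············

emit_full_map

┄┄┄─╬┄··
█┄┄█┄┄··
┄─┄┄┄┄··
╬╬█┄╬░··
┄─█───··
·█┄┄┄┄┄·
·╬╬┄┄┄┄·
·░─┄─┄█╬
·┄─░┄┄┄╬
·╬─╬╬▲┄┄
··┄╬░─┄┄
··╬┄░╬─╬

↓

··╬╬█┄╬░······
··┄─█───······
···█┄┄┄┄┄·····
···╬╬┄┄┄┄·····
···░─┄─┄█╬····
···┄─░┄┄┄╬····
···╬─╬╬┄┄┄····
····┄╬░▲┄┄····
····╬┄░╬─╬····
·····┄─┄┄─····
··············
··············
··············
··············

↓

··┄─█───······
···█┄┄┄┄┄·····
···╬╬┄┄┄┄·····
···░─┄─┄█╬····
···┄─░┄┄┄╬····
···╬─╬╬┄┄┄····
····┄╬░─┄┄····
····╬┄░▲─╬····
·····┄─┄┄─····
·····░─░┄─····
··············
··············
··············
··············

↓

···█┄┄┄┄┄·····
···╬╬┄┄┄┄·····
···░─┄─┄█╬····
···┄─░┄┄┄╬····
···╬─╬╬┄┄┄····
····┄╬░─┄┄····
····╬┄░╬─╬····
·····┄─▲┄─····
·····░─░┄─····
·····┄─┄╬╬····
··············
··············
··············
··············

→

··█┄┄┄┄┄······
··╬╬┄┄┄┄······
··░─┄─┄█╬·····
··┄─░┄┄┄╬·····
··╬─╬╬┄┄┄·····
···┄╬░─┄┄─····
···╬┄░╬─╬┄····
····┄─┄▲──····
····░─░┄─░····
····┄─┄╬╬╬····
··············
··············
··············
··············

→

·█┄┄┄┄┄·······
·╬╬┄┄┄┄·······
·░─┄─┄█╬······
·┄─░┄┄┄╬······
·╬─╬╬┄┄┄······
··┄╬░─┄┄─╬····
··╬┄░╬─╬┄┄····
···┄─┄┄▲─┄····
···░─░┄─░░····
···┄─┄╬╬╬─····
··············
··············
··············
··············

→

█┄┄┄┄┄········
╬╬┄┄┄┄········
░─┄─┄█╬·······
┄─░┄┄┄╬·······
╬─╬╬┄┄┄·······
·┄╬░─┄┄─╬╬····
·╬┄░╬─╬┄┄─····
··┄─┄┄─▲┄╬····
··░─░┄─░░┄····
··┄─┄╬╬╬─╬····
··············
··············
··············
··············

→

┄┄┄┄┄·········
╬┄┄┄┄·········
─┄─┄█╬········
─░┄┄┄╬········
─╬╬┄┄┄········
┄╬░─┄┄─╬╬┄····
╬┄░╬─╬┄┄─░····
·┄─┄┄──▲╬┄····
·░─░┄─░░┄╬····
·┄─┄╬╬╬─╬░····
··············
··············
··············
··············

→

┄┄┄┄··········
┄┄┄┄··········
┄─┄█╬·········
░┄┄┄╬·········
╬╬┄┄┄·········
╬░─┄┄─╬╬┄╬····
┄░╬─╬┄┄─░┄····
┄─┄┄──┄▲┄╬····
░─░┄─░░┄╬┄····
┄─┄╬╬╬─╬░┄····
··············
··············
··············
··············

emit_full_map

┄┄┄─╬┄·······
█┄┄█┄┄·······
┄─┄┄┄┄·······
╬╬█┄╬░·······
┄─█───·······
·█┄┄┄┄┄······
·╬╬┄┄┄┄······
·░─┄─┄█╬·····
·┄─░┄┄┄╬·····
·╬─╬╬┄┄┄·····
··┄╬░─┄┄─╬╬┄╬
··╬┄░╬─╬┄┄─░┄
···┄─┄┄──┄▲┄╬
···░─░┄─░░┄╬┄
···┄─┄╬╬╬─╬░┄
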